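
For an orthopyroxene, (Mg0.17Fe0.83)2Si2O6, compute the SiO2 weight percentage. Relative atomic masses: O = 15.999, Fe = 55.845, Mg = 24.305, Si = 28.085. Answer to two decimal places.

M((Mg0.17Fe0.83)2Si2O6) = 253.130 g/mol; M(SiO2) = 60.083 g/mol.
Moles SiO2 per formula unit = 2 Si ÷ 1 = 2.0000.
SiO2 fraction = (2.0000 × 60.083) / 253.130 = 120.166/253.130 = 0.4747.

47.47 wt%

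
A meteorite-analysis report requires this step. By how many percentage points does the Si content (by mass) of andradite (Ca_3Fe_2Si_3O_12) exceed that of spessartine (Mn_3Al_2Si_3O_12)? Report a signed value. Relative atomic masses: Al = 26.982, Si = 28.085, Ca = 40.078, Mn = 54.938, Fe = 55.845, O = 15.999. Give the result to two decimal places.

-0.44 percentage points

Si in Ca_3Fe_2Si_3O_12: molar mass 508.167 g/mol; 3×28.085 = 84.255 g → 16.58 wt%.
Si in Mn_3Al_2Si_3O_12: molar mass 495.021 g/mol; 3×28.085 = 84.255 g → 17.02 wt%.
Difference = 16.58 − 17.02 = -0.44 percentage points.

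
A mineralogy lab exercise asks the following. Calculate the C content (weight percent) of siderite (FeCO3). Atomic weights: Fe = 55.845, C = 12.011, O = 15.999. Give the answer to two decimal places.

M(FeCO3) = 115.853 g/mol.
C contributes 1 × 12.011 = 12.011 g per mole.
12.011/115.853 = 0.1037 → 10.37%.

10.37 weight percent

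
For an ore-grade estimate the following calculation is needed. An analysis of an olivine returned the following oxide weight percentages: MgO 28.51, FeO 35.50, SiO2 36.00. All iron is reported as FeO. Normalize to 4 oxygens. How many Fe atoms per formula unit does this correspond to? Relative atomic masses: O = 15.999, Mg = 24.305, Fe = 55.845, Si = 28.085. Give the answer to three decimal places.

0.824 Fe apfu

MgO: 28.51/40.304 = 0.70737 mol → 0.70737 mol Mg, 0.70737 mol O.
FeO: 35.50/71.844 = 0.49413 mol → 0.49413 mol Fe, 0.49413 mol O.
SiO2: 36.00/60.083 = 0.59917 mol → 0.59917 mol Si, 1.19834 mol O.
Total oxygen = 2.39984 mol. Normalization factor = 4/2.39984 = 1.66678.
Fe per 4 O = 0.49413 × 1.66678 = 0.824.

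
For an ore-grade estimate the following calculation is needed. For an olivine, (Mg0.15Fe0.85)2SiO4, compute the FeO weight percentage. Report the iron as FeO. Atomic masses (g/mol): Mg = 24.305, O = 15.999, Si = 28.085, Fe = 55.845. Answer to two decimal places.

Formula mass = 194.309 g/mol.
1.70 Fe → 1.7000 mol FeO per formula unit; M(FeO) = 71.844, so FeO mass = 122.135 g.
122.135/194.309 × 100 = 62.86 wt%.

62.86 wt%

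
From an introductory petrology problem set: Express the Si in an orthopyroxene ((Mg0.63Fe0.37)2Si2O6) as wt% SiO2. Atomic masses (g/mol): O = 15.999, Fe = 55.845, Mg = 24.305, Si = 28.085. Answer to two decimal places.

53.62 wt%

Formula mass = 224.114 g/mol.
2 Si → 2.0000 mol SiO2 per formula unit; M(SiO2) = 60.083, so SiO2 mass = 120.166 g.
120.166/224.114 × 100 = 53.62 wt%.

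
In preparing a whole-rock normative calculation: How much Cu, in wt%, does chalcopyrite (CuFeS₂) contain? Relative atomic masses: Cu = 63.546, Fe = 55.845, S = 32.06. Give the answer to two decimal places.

Molar mass of CuFeS₂: 1×63.546 + 1×55.845 + 2×32.06 = 183.511 g/mol.
Mass of Cu per formula unit: 1 × 63.546 = 63.546 g.
Weight fraction Cu = 63.546 / 183.511 = 0.3463.

34.63 wt%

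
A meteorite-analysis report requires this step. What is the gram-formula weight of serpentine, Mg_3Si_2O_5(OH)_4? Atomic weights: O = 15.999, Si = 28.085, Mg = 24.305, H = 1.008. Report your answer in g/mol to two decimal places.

277.11 g/mol

Mg: 3 × 24.305 = 72.9150
Si: 2 × 28.085 = 56.1700
O: 9 × 15.999 = 143.9910
H: 4 × 1.008 = 4.0320
Summing the contributions gives the formula mass.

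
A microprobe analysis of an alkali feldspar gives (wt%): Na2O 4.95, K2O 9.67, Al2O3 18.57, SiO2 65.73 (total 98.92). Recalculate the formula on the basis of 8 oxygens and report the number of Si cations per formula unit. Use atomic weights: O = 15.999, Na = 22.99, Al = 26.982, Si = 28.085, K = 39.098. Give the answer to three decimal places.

3.000 Si apfu

Na2O: 4.95/61.979 = 0.07987 mol → 0.15974 mol Na, 0.07987 mol O.
K2O: 9.67/94.195 = 0.10266 mol → 0.20532 mol K, 0.10266 mol O.
Al2O3: 18.57/101.961 = 0.18213 mol → 0.36426 mol Al, 0.54639 mol O.
SiO2: 65.73/60.083 = 1.09399 mol → 1.09399 mol Si, 2.18798 mol O.
Total oxygen = 2.91690 mol. Normalization factor = 8/2.91690 = 2.74264.
Si per 8 O = 1.09399 × 2.74264 = 3.000.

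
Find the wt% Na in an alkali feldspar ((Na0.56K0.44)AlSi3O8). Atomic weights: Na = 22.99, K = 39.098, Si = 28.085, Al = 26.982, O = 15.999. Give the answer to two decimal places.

Formula mass = 0.56·22.99 + 0.44·39.098 + 1·26.982 + 3·28.085 + 8·15.999 = 269.307 g/mol, of which 12.874 g is Na.
So Na makes up 12.874/269.307 = 0.0478 of the mass, i.e. 4.78%.

4.78 weight percent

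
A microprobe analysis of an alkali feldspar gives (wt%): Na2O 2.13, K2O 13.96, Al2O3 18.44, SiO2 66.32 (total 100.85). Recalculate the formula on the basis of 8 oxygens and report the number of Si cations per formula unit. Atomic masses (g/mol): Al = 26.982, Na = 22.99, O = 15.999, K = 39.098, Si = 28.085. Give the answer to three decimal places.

Na2O: 2.13/61.979 = 0.03437 mol → 0.06874 mol Na, 0.03437 mol O.
K2O: 13.96/94.195 = 0.14820 mol → 0.29640 mol K, 0.14820 mol O.
Al2O3: 18.44/101.961 = 0.18085 mol → 0.36170 mol Al, 0.54255 mol O.
SiO2: 66.32/60.083 = 1.10381 mol → 1.10381 mol Si, 2.20762 mol O.
Total oxygen = 2.93274 mol. Normalization factor = 8/2.93274 = 2.72782.
Si per 8 O = 1.10381 × 2.72782 = 3.011.

3.011 Si apfu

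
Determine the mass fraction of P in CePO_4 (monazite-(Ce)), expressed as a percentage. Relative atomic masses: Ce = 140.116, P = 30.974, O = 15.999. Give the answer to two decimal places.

13.18 mass %

Molar mass of CePO_4: 1×140.116 + 1×30.974 + 4×15.999 = 235.086 g/mol.
Mass of P per formula unit: 1 × 30.974 = 30.974 g.
Weight fraction P = 30.974 / 235.086 = 0.1318.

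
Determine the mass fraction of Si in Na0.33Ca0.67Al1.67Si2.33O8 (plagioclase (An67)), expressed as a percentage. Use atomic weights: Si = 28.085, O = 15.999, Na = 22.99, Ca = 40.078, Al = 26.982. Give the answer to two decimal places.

Molar mass of Na0.33Ca0.67Al1.67Si2.33O8: 0.33*22.99 + 0.67*40.078 + 1.67*26.982 + 2.33*28.085 + 8*15.999 = 272.929 g/mol.
Mass of Si per formula unit: 2.33 × 28.085 = 65.438 g.
Weight fraction Si = 65.438 / 272.929 = 0.2398.

23.98 mass %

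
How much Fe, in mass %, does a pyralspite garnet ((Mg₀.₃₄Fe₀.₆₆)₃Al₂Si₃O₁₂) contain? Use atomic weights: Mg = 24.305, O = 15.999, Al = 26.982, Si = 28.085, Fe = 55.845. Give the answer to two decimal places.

Molar mass of (Mg₀.₃₄Fe₀.₆₆)₃Al₂Si₃O₁₂: 1.02*24.305 + 1.98*55.845 + 2*26.982 + 3*28.085 + 12*15.999 = 465.571 g/mol.
Mass of Fe per formula unit: 1.98 × 55.845 = 110.573 g.
Weight fraction Fe = 110.573 / 465.571 = 0.2375.

23.75 mass %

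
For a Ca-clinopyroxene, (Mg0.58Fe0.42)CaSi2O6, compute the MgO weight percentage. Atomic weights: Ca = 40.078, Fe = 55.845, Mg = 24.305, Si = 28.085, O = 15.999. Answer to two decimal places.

Molar mass of (Mg0.58Fe0.42)CaSi2O6 = 0.58*24.305 + 0.42*55.845 + 1*40.078 + 2*28.085 + 6*15.999 = 229.794 g/mol.
Each formula unit contains 0.58 Mg, equivalent to 0.58/1 = 0.5800 mol MgO.
M(MgO) = 1×24.305 + 1×15.999 = 40.304 g/mol.
Mass of MgO per formula unit = 0.5800 × 40.304 = 23.376 g.
MgO wt% = 23.376 / 229.794 × 100 = 10.17%.

10.17 wt%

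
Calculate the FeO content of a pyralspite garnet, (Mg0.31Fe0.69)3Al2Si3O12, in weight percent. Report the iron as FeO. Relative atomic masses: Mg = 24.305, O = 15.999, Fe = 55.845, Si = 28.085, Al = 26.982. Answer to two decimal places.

M((Mg0.31Fe0.69)3Al2Si3O12) = 468.410 g/mol; M(FeO) = 71.844 g/mol.
Moles FeO per formula unit = 2.07 Fe ÷ 1 = 2.0700.
FeO fraction = (2.0700 × 71.844) / 468.410 = 148.717/468.410 = 0.3175.

31.75 wt%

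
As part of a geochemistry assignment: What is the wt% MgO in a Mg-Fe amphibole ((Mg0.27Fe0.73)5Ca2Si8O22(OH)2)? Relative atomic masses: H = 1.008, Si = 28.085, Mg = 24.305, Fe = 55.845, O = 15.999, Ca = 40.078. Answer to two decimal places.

5.87 wt%

Formula mass = 927.474 g/mol.
1.35 Mg → 1.3500 mol MgO per formula unit; M(MgO) = 40.304, so MgO mass = 54.410 g.
54.410/927.474 × 100 = 5.87 wt%.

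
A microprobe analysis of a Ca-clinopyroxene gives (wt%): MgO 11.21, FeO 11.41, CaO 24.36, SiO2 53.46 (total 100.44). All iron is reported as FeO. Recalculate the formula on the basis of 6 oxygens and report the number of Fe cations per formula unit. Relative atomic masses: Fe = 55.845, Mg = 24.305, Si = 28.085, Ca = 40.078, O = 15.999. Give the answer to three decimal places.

0.359 Fe apfu

11.21 wt% MgO ÷ 40.304 g/mol = 0.27814 mol, giving 0.27814 Mg and 0.27814 O.
11.41 wt% FeO ÷ 71.844 g/mol = 0.15882 mol, giving 0.15882 Fe and 0.15882 O.
24.36 wt% CaO ÷ 56.077 g/mol = 0.43440 mol, giving 0.43440 Ca and 0.43440 O.
53.46 wt% SiO2 ÷ 60.083 g/mol = 0.88977 mol, giving 0.88977 Si and 1.77954 O.
Oxygen sums to 2.65090; scaling by 6/2.65090 = 2.26338 puts the formula on 6 O.
Fe: 0.15882 × 2.26338 = 0.359 atoms per formula unit.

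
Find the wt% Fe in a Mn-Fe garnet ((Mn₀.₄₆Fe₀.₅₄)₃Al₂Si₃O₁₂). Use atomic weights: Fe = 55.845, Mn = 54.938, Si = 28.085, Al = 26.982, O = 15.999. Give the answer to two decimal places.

18.22 weight percent

M((Mn₀.₄₆Fe₀.₅₄)₃Al₂Si₃O₁₂) = 496.490 g/mol.
Fe contributes 1.62 × 55.845 = 90.469 g per mole.
90.469/496.490 = 0.1822 → 18.22%.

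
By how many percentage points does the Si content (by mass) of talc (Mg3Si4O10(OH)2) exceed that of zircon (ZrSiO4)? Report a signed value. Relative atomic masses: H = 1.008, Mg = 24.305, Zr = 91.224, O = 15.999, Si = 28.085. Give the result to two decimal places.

First mineral: 112.340 g Si in 379.259 g formula = 29.62 wt% Si.
Second mineral: 28.085 g Si in 183.305 g formula = 15.32 wt% Si.
29.62% − 15.32% gives a difference of 14.30 percentage points.

14.30 percentage points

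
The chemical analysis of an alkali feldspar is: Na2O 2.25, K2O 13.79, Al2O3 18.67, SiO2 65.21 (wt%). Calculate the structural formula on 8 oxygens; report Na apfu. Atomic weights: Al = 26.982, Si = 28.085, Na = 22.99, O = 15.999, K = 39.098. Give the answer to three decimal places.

Na2O: 2.25/61.979 = 0.03630 mol → 0.07260 mol Na, 0.03630 mol O.
K2O: 13.79/94.195 = 0.14640 mol → 0.29280 mol K, 0.14640 mol O.
Al2O3: 18.67/101.961 = 0.18311 mol → 0.36622 mol Al, 0.54933 mol O.
SiO2: 65.21/60.083 = 1.08533 mol → 1.08533 mol Si, 2.17066 mol O.
Total oxygen = 2.90269 mol. Normalization factor = 8/2.90269 = 2.75606.
Na per 8 O = 0.07260 × 2.75606 = 0.200.

0.200 Na apfu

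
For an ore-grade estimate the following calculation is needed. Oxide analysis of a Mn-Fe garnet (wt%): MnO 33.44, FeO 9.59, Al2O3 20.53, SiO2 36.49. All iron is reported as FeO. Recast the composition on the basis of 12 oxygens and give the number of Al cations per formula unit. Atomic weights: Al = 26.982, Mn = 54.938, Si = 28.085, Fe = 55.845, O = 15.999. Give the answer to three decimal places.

MnO (M=70.937): mol = 0.47140; Mn = 0.47140, O = 0.47140.
FeO (M=71.844): mol = 0.13348; Fe = 0.13348, O = 0.13348.
Al2O3 (M=101.961): mol = 0.20135; Al = 0.40270, O = 0.60405.
SiO2 (M=60.083): mol = 0.60733; Si = 0.60733, O = 1.21466.
ΣO = 2.42359; factor = 12/ΣO = 4.95133.
Al apfu = 0.40270 × 4.95133 = 1.994.

1.994 Al apfu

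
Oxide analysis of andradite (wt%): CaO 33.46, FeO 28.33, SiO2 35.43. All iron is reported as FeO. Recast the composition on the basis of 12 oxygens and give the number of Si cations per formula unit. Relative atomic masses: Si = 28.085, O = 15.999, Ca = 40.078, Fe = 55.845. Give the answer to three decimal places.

3.260 Si apfu

33.46 wt% CaO ÷ 56.077 g/mol = 0.59668 mol, giving 0.59668 Ca and 0.59668 O.
28.33 wt% FeO ÷ 71.844 g/mol = 0.39433 mol, giving 0.39433 Fe and 0.39433 O.
35.43 wt% SiO2 ÷ 60.083 g/mol = 0.58968 mol, giving 0.58968 Si and 1.17936 O.
Oxygen sums to 2.17037; scaling by 12/2.17037 = 5.52901 puts the formula on 12 O.
Si: 0.58968 × 5.52901 = 3.260 atoms per formula unit.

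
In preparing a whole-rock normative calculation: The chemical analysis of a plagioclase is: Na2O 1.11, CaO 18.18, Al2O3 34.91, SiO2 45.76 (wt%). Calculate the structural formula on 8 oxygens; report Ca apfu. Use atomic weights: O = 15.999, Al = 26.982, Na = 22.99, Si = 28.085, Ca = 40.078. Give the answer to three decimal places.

1.11 wt% Na2O ÷ 61.979 g/mol = 0.01791 mol, giving 0.03582 Na and 0.01791 O.
18.18 wt% CaO ÷ 56.077 g/mol = 0.32420 mol, giving 0.32420 Ca and 0.32420 O.
34.91 wt% Al2O3 ÷ 101.961 g/mol = 0.34239 mol, giving 0.68478 Al and 1.02717 O.
45.76 wt% SiO2 ÷ 60.083 g/mol = 0.76161 mol, giving 0.76161 Si and 1.52322 O.
Oxygen sums to 2.89250; scaling by 8/2.89250 = 2.76577 puts the formula on 8 O.
Ca: 0.32420 × 2.76577 = 0.897 atoms per formula unit.

0.897 Ca apfu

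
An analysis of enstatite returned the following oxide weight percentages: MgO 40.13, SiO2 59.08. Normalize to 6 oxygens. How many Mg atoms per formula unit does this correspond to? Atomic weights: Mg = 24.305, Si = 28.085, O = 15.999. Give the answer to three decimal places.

2.017 Mg apfu

40.13 wt% MgO ÷ 40.304 g/mol = 0.99568 mol, giving 0.99568 Mg and 0.99568 O.
59.08 wt% SiO2 ÷ 60.083 g/mol = 0.98331 mol, giving 0.98331 Si and 1.96662 O.
Oxygen sums to 2.96230; scaling by 6/2.96230 = 2.02545 puts the formula on 6 O.
Mg: 0.99568 × 2.02545 = 2.017 atoms per formula unit.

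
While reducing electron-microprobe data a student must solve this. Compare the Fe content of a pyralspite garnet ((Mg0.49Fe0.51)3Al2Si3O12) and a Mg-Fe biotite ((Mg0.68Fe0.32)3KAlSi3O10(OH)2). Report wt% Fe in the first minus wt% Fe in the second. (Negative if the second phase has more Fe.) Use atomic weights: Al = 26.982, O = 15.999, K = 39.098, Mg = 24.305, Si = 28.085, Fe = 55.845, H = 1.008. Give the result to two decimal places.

First mineral: 85.443 g Fe in 451.378 g formula = 18.93 wt% Fe.
Second mineral: 53.611 g Fe in 447.532 g formula = 11.98 wt% Fe.
18.93% − 11.98% gives a difference of 6.95 percentage points.

6.95 percentage points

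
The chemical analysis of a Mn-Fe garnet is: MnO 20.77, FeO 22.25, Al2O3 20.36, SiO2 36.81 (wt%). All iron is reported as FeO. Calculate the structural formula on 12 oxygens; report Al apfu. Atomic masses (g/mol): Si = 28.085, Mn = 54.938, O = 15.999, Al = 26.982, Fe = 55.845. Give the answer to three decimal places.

MnO (M=70.937): mol = 0.29280; Mn = 0.29280, O = 0.29280.
FeO (M=71.844): mol = 0.30970; Fe = 0.30970, O = 0.30970.
Al2O3 (M=101.961): mol = 0.19968; Al = 0.39936, O = 0.59904.
SiO2 (M=60.083): mol = 0.61265; Si = 0.61265, O = 1.22530.
ΣO = 2.42684; factor = 12/ΣO = 4.94470.
Al apfu = 0.39936 × 4.94470 = 1.975.

1.975 Al apfu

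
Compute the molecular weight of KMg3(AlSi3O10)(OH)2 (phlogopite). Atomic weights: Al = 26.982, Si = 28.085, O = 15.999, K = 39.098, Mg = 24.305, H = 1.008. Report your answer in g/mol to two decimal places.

417.25 g/mol

M = 1(39.098) + 3(24.305) + 1(26.982) + 3(28.085) + 12(15.999) + 2(1.008)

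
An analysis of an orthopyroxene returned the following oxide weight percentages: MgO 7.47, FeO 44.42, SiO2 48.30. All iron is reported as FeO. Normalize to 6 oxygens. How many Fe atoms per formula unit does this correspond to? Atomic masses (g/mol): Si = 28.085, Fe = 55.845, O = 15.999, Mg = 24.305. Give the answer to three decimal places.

1.538 Fe apfu

MgO (M=40.304): mol = 0.18534; Mg = 0.18534, O = 0.18534.
FeO (M=71.844): mol = 0.61828; Fe = 0.61828, O = 0.61828.
SiO2 (M=60.083): mol = 0.80389; Si = 0.80389, O = 1.60778.
ΣO = 2.41140; factor = 6/ΣO = 2.48818.
Fe apfu = 0.61828 × 2.48818 = 1.538.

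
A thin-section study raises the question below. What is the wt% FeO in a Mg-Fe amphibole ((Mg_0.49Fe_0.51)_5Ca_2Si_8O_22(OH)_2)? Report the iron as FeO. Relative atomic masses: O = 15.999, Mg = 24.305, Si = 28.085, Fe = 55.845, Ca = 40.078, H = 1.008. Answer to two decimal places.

20.52 wt%

M((Mg_0.49Fe_0.51)_5Ca_2Si_8O_22(OH)_2) = 892.780 g/mol; M(FeO) = 71.844 g/mol.
Moles FeO per formula unit = 2.55 Fe ÷ 1 = 2.5500.
FeO fraction = (2.5500 × 71.844) / 892.780 = 183.202/892.780 = 0.2052.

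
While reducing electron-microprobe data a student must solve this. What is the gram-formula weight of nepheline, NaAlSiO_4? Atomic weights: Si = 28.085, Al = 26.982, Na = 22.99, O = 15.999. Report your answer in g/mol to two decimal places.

M = 1(22.99) + 1(26.982) + 1(28.085) + 4(15.999)

142.05 g/mol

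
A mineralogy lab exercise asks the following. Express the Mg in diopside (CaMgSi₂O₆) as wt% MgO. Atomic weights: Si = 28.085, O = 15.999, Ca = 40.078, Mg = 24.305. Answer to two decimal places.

Molar mass of CaMgSi₂O₆ = 1·40.078 + 1·24.305 + 2·28.085 + 6·15.999 = 216.547 g/mol.
Each formula unit contains 1 Mg, equivalent to 1/1 = 1.0000 mol MgO.
M(MgO) = 1×24.305 + 1×15.999 = 40.304 g/mol.
Mass of MgO per formula unit = 1.0000 × 40.304 = 40.304 g.
MgO wt% = 40.304 / 216.547 × 100 = 18.61%.

18.61 wt%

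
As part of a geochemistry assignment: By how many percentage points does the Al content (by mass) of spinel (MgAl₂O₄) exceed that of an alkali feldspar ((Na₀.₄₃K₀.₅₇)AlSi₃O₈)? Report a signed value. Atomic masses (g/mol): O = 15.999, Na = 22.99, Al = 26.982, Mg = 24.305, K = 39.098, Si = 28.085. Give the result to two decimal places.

First mineral: 53.964 g Al in 142.265 g formula = 37.93 wt% Al.
Second mineral: 26.982 g Al in 271.401 g formula = 9.94 wt% Al.
37.93% − 9.94% gives a difference of 27.99 percentage points.

27.99 percentage points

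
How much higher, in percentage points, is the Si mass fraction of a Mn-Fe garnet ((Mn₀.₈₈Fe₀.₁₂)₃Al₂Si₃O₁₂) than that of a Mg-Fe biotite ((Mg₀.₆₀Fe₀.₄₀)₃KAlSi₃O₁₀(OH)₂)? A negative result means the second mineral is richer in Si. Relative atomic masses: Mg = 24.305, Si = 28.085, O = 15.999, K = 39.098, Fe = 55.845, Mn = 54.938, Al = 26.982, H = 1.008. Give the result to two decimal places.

Si in (Mn₀.₈₈Fe₀.₁₂)₃Al₂Si₃O₁₂: molar mass 495.348 g/mol; 3×28.085 = 84.255 g → 17.01 wt%.
Si in (Mg₀.₆₀Fe₀.₄₀)₃KAlSi₃O₁₀(OH)₂: molar mass 455.102 g/mol; 3×28.085 = 84.255 g → 18.51 wt%.
Difference = 17.01 − 18.51 = -1.50 percentage points.

-1.50 percentage points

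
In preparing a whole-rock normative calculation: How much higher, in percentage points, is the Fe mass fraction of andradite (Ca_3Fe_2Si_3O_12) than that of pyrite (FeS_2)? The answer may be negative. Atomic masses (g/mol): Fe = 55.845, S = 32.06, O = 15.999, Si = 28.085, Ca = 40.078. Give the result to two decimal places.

-24.57 percentage points

M(Ca_3Fe_2Si_3O_12) = 508.167 g/mol, so wt% Fe = 111.690/508.167 × 100 = 21.98%.
M(FeS_2) = 119.965 g/mol, so wt% Fe = 55.845/119.965 × 100 = 46.55%.
21.98 − 46.55 = -24.57 pp.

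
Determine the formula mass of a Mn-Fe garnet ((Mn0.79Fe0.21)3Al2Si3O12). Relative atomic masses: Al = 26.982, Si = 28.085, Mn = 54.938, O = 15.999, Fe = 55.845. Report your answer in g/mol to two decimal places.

The formula mass is the sum 2.37·54.938 + 0.63·55.845 + 2·26.982 + 3·28.085 + 12·15.999.

495.59 g/mol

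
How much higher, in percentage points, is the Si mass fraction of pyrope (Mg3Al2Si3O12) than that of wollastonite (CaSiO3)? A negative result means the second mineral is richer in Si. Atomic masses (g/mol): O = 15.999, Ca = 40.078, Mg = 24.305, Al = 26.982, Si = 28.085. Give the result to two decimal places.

-3.28 percentage points

M(Mg3Al2Si3O12) = 403.122 g/mol, so wt% Si = 84.255/403.122 × 100 = 20.90%.
M(CaSiO3) = 116.160 g/mol, so wt% Si = 28.085/116.160 × 100 = 24.18%.
20.90 − 24.18 = -3.28 pp.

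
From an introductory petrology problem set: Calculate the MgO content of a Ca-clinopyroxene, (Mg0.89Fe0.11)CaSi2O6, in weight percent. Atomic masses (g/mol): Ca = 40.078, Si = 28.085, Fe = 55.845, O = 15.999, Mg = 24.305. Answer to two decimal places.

Formula mass = 220.016 g/mol.
0.89 Mg → 0.8900 mol MgO per formula unit; M(MgO) = 40.304, so MgO mass = 35.871 g.
35.871/220.016 × 100 = 16.30 wt%.

16.30 wt%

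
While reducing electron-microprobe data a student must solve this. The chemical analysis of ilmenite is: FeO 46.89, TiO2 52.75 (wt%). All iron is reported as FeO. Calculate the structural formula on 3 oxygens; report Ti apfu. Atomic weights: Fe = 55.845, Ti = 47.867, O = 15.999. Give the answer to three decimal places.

FeO (M=71.844): mol = 0.65266; Fe = 0.65266, O = 0.65266.
TiO2 (M=79.865): mol = 0.66049; Ti = 0.66049, O = 1.32098.
ΣO = 1.97364; factor = 3/ΣO = 1.52003.
Ti apfu = 0.66049 × 1.52003 = 1.004.

1.004 Ti apfu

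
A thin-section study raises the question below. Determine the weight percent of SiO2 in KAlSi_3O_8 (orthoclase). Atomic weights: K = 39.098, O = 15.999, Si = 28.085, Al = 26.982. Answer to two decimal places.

64.76 wt%

M(KAlSi_3O_8) = 278.327 g/mol; M(SiO2) = 60.083 g/mol.
Moles SiO2 per formula unit = 3 Si ÷ 1 = 3.0000.
SiO2 fraction = (3.0000 × 60.083) / 278.327 = 180.249/278.327 = 0.6476.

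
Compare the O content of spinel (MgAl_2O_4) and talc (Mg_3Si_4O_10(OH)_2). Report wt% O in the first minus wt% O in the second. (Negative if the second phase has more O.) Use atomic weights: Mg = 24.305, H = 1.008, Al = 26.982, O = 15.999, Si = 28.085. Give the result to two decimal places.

-5.64 percentage points

M(MgAl_2O_4) = 142.265 g/mol, so wt% O = 63.996/142.265 × 100 = 44.98%.
M(Mg_3Si_4O_10(OH)_2) = 379.259 g/mol, so wt% O = 191.988/379.259 × 100 = 50.62%.
44.98 − 50.62 = -5.64 pp.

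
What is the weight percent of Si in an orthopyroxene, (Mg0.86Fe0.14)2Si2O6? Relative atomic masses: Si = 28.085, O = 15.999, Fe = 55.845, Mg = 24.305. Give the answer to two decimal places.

M((Mg0.86Fe0.14)2Si2O6) = 209.605 g/mol.
Si contributes 2 × 28.085 = 56.170 g per mole.
56.170/209.605 = 0.2680 → 26.80%.

26.80 wt%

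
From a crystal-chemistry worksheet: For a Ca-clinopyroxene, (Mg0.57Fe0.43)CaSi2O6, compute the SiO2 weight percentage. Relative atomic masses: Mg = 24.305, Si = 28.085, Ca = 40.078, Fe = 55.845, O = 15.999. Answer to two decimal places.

Molar mass of (Mg0.57Fe0.43)CaSi2O6 = 0.57*24.305 + 0.43*55.845 + 1*40.078 + 2*28.085 + 6*15.999 = 230.109 g/mol.
Each formula unit contains 2 Si, equivalent to 2/1 = 2.0000 mol SiO2.
M(SiO2) = 1×28.085 + 2×15.999 = 60.083 g/mol.
Mass of SiO2 per formula unit = 2.0000 × 60.083 = 120.166 g.
SiO2 wt% = 120.166 / 230.109 × 100 = 52.22%.

52.22 wt%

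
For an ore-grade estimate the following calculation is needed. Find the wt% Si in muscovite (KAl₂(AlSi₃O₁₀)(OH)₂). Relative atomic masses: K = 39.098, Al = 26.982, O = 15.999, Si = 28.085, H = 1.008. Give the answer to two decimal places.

Formula mass = 1*39.098 + 3*26.982 + 3*28.085 + 12*15.999 + 2*1.008 = 398.303 g/mol, of which 84.255 g is Si.
So Si makes up 84.255/398.303 = 0.2115 of the mass, i.e. 21.15%.

21.15 wt%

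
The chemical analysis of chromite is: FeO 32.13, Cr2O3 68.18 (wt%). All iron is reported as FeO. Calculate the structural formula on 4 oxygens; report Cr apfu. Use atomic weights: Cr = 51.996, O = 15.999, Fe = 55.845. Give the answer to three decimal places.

2.002 Cr apfu

FeO (M=71.844): mol = 0.44722; Fe = 0.44722, O = 0.44722.
Cr2O3 (M=151.989): mol = 0.44859; Cr = 0.89718, O = 1.34577.
ΣO = 1.79299; factor = 4/ΣO = 2.23091.
Cr apfu = 0.89718 × 2.23091 = 2.002.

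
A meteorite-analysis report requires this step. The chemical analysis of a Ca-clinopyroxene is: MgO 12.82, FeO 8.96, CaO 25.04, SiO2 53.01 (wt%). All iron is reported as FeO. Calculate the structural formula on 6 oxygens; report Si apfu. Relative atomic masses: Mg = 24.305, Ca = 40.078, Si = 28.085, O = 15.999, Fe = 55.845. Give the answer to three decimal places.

1.995 Si apfu

MgO: 12.82/40.304 = 0.31808 mol → 0.31808 mol Mg, 0.31808 mol O.
FeO: 8.96/71.844 = 0.12471 mol → 0.12471 mol Fe, 0.12471 mol O.
CaO: 25.04/56.077 = 0.44653 mol → 0.44653 mol Ca, 0.44653 mol O.
SiO2: 53.01/60.083 = 0.88228 mol → 0.88228 mol Si, 1.76456 mol O.
Total oxygen = 2.65388 mol. Normalization factor = 6/2.65388 = 2.26084.
Si per 6 O = 0.88228 × 2.26084 = 1.995.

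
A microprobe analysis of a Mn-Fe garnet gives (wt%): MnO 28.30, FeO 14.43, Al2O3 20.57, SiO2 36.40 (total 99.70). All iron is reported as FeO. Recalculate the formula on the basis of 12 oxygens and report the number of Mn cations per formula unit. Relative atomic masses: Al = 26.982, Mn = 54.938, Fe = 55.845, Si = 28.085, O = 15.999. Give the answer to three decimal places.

MnO: 28.30/70.937 = 0.39895 mol → 0.39895 mol Mn, 0.39895 mol O.
FeO: 14.43/71.844 = 0.20085 mol → 0.20085 mol Fe, 0.20085 mol O.
Al2O3: 20.57/101.961 = 0.20174 mol → 0.40348 mol Al, 0.60522 mol O.
SiO2: 36.40/60.083 = 0.60583 mol → 0.60583 mol Si, 1.21166 mol O.
Total oxygen = 2.41668 mol. Normalization factor = 12/2.41668 = 4.96549.
Mn per 12 O = 0.39895 × 4.96549 = 1.981.

1.981 Mn apfu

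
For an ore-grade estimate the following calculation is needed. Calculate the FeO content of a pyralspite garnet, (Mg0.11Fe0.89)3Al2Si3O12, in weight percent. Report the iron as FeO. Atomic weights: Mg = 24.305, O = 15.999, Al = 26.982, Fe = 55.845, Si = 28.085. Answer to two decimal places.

39.36 wt%

M((Mg0.11Fe0.89)3Al2Si3O12) = 487.334 g/mol; M(FeO) = 71.844 g/mol.
Moles FeO per formula unit = 2.67 Fe ÷ 1 = 2.6700.
FeO fraction = (2.6700 × 71.844) / 487.334 = 191.823/487.334 = 0.3936.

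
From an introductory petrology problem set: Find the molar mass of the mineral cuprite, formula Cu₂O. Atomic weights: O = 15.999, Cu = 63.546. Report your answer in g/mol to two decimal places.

The formula mass is the sum 2*63.546 + 1*15.999.

143.09 g/mol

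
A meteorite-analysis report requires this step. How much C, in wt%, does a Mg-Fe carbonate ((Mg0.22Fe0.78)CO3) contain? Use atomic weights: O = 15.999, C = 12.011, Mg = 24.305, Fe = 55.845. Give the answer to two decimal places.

Formula mass = 0.22×24.305 + 0.78×55.845 + 1×12.011 + 3×15.999 = 108.914 g/mol, of which 12.011 g is C.
So C makes up 12.011/108.914 = 0.1103 of the mass, i.e. 11.03%.

11.03 wt%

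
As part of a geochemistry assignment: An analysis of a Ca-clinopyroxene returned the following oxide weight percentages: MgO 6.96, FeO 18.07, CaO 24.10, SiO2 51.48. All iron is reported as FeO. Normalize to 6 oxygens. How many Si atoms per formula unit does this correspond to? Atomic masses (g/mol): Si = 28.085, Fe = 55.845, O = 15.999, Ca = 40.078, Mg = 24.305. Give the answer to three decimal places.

2.002 Si apfu

MgO: 6.96/40.304 = 0.17269 mol → 0.17269 mol Mg, 0.17269 mol O.
FeO: 18.07/71.844 = 0.25152 mol → 0.25152 mol Fe, 0.25152 mol O.
CaO: 24.10/56.077 = 0.42977 mol → 0.42977 mol Ca, 0.42977 mol O.
SiO2: 51.48/60.083 = 0.85681 mol → 0.85681 mol Si, 1.71362 mol O.
Total oxygen = 2.56760 mol. Normalization factor = 6/2.56760 = 2.33681.
Si per 6 O = 0.85681 × 2.33681 = 2.002.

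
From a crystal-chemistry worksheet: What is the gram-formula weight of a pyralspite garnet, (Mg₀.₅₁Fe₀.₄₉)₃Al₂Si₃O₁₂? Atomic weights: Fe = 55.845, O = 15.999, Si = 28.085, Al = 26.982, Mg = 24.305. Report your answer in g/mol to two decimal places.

The formula mass is the sum 1.53·24.305 + 1.47·55.845 + 2·26.982 + 3·28.085 + 12·15.999.

449.49 g/mol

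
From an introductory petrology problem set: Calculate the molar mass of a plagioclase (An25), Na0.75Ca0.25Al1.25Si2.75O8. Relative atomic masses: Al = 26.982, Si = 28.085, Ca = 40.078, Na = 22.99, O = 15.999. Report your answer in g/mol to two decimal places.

The formula mass is the sum 0.75·22.99 + 0.25·40.078 + 1.25·26.982 + 2.75·28.085 + 8·15.999.

266.22 g/mol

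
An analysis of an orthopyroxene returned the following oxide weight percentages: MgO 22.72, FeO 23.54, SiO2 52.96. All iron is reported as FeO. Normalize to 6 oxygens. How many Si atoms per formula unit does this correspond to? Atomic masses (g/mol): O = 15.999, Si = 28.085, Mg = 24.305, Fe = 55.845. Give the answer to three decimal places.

MgO (M=40.304): mol = 0.56372; Mg = 0.56372, O = 0.56372.
FeO (M=71.844): mol = 0.32765; Fe = 0.32765, O = 0.32765.
SiO2 (M=60.083): mol = 0.88145; Si = 0.88145, O = 1.76290.
ΣO = 2.65427; factor = 6/ΣO = 2.26051.
Si apfu = 0.88145 × 2.26051 = 1.993.

1.993 Si apfu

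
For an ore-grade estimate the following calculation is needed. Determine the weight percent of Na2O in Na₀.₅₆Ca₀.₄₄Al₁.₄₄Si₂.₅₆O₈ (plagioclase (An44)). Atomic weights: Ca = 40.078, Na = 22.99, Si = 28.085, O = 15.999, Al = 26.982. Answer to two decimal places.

Molar mass of Na₀.₅₆Ca₀.₄₄Al₁.₄₄Si₂.₅₆O₈ = 0.56·22.99 + 0.44·40.078 + 1.44·26.982 + 2.56·28.085 + 8·15.999 = 269.252 g/mol.
Each formula unit contains 0.56 Na, equivalent to 0.56/2 = 0.2800 mol Na2O.
M(Na2O) = 2×22.99 + 1×15.999 = 61.979 g/mol.
Mass of Na2O per formula unit = 0.2800 × 61.979 = 17.354 g.
Na2O wt% = 17.354 / 269.252 × 100 = 6.45%.

6.45 wt%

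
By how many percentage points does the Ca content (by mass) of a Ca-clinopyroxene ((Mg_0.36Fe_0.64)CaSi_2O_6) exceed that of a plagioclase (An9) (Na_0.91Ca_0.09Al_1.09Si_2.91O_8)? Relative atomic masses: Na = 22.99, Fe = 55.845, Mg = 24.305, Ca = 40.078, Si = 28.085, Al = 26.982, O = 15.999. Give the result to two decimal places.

First mineral: 40.078 g Ca in 236.733 g formula = 16.93 wt% Ca.
Second mineral: 3.607 g Ca in 263.658 g formula = 1.37 wt% Ca.
16.93% − 1.37% gives a difference of 15.56 percentage points.

15.56 percentage points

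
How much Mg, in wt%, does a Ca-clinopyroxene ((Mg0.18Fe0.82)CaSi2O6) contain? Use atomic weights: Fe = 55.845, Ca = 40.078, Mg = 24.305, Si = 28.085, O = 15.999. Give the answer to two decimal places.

1.80 wt%

Molar mass of (Mg0.18Fe0.82)CaSi2O6: 0.18×24.305 + 0.82×55.845 + 1×40.078 + 2×28.085 + 6×15.999 = 242.410 g/mol.
Mass of Mg per formula unit: 0.18 × 24.305 = 4.375 g.
Weight fraction Mg = 4.375 / 242.410 = 0.0180.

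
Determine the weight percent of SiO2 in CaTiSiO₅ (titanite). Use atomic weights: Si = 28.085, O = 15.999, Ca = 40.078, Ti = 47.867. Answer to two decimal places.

30.65 wt%

Formula mass = 196.025 g/mol.
1 Si → 1.0000 mol SiO2 per formula unit; M(SiO2) = 60.083, so SiO2 mass = 60.083 g.
60.083/196.025 × 100 = 30.65 wt%.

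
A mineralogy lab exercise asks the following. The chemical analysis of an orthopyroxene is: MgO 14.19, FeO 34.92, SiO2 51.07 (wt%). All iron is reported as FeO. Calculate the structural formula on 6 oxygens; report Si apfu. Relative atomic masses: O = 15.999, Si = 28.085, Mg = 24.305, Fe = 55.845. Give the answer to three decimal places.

2.009 Si apfu

MgO: 14.19/40.304 = 0.35207 mol → 0.35207 mol Mg, 0.35207 mol O.
FeO: 34.92/71.844 = 0.48605 mol → 0.48605 mol Fe, 0.48605 mol O.
SiO2: 51.07/60.083 = 0.84999 mol → 0.84999 mol Si, 1.69998 mol O.
Total oxygen = 2.53810 mol. Normalization factor = 6/2.53810 = 2.36397.
Si per 6 O = 0.84999 × 2.36397 = 2.009.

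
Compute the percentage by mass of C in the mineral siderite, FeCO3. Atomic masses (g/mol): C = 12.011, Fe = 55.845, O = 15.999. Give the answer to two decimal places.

Molar mass of FeCO3: 1×55.845 + 1×12.011 + 3×15.999 = 115.853 g/mol.
Mass of C per formula unit: 1 × 12.011 = 12.011 g.
Weight fraction C = 12.011 / 115.853 = 0.1037.

10.37 mass %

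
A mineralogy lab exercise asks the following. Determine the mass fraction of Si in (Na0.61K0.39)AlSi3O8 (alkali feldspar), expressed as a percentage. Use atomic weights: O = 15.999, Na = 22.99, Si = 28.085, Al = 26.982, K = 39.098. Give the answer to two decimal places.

31.38 weight percent

M((Na0.61K0.39)AlSi3O8) = 268.501 g/mol.
Si contributes 3 × 28.085 = 84.255 g per mole.
84.255/268.501 = 0.3138 → 31.38%.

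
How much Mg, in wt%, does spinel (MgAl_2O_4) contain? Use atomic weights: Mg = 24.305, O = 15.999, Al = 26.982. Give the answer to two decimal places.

M(MgAl_2O_4) = 142.265 g/mol.
Mg contributes 1 × 24.305 = 24.305 g per mole.
24.305/142.265 = 0.1708 → 17.08%.

17.08 wt%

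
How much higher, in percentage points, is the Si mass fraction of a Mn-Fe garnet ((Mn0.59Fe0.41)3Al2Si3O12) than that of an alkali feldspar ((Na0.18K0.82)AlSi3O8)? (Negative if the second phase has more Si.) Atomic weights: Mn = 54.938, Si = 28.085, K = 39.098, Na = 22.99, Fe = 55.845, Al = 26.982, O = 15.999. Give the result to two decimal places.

-13.61 percentage points

M((Mn0.59Fe0.41)3Al2Si3O12) = 496.137 g/mol, so wt% Si = 84.255/496.137 × 100 = 16.98%.
M((Na0.18K0.82)AlSi3O8) = 275.428 g/mol, so wt% Si = 84.255/275.428 × 100 = 30.59%.
16.98 − 30.59 = -13.61 pp.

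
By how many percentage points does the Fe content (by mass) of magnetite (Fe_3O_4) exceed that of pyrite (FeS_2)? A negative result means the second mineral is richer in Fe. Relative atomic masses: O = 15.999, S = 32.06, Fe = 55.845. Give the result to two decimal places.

25.81 percentage points

Fe in Fe_3O_4: molar mass 231.531 g/mol; 3×55.845 = 167.535 g → 72.36 wt%.
Fe in FeS_2: molar mass 119.965 g/mol; 1×55.845 = 55.845 g → 46.55 wt%.
Difference = 72.36 − 46.55 = 25.81 percentage points.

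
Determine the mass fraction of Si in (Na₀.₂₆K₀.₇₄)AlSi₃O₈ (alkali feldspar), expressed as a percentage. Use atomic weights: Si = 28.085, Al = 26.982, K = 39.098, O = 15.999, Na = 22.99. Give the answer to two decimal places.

30.73 mass %

Molar mass of (Na₀.₂₆K₀.₇₄)AlSi₃O₈: 0.26*22.99 + 0.74*39.098 + 1*26.982 + 3*28.085 + 8*15.999 = 274.139 g/mol.
Mass of Si per formula unit: 3 × 28.085 = 84.255 g.
Weight fraction Si = 84.255 / 274.139 = 0.3073.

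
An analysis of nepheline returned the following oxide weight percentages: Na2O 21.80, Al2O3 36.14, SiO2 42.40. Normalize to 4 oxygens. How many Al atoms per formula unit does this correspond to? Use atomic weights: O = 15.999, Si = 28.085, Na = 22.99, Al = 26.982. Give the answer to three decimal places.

1.003 Al apfu

21.80 wt% Na2O ÷ 61.979 g/mol = 0.35173 mol, giving 0.70346 Na and 0.35173 O.
36.14 wt% Al2O3 ÷ 101.961 g/mol = 0.35445 mol, giving 0.70890 Al and 1.06335 O.
42.40 wt% SiO2 ÷ 60.083 g/mol = 0.70569 mol, giving 0.70569 Si and 1.41138 O.
Oxygen sums to 2.82646; scaling by 4/2.82646 = 1.41520 puts the formula on 4 O.
Al: 0.70890 × 1.41520 = 1.003 atoms per formula unit.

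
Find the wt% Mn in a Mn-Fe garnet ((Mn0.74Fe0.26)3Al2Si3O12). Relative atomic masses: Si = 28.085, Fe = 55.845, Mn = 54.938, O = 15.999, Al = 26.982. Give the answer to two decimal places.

24.60 wt%

Formula mass = 2.22·54.938 + 0.78·55.845 + 2·26.982 + 3·28.085 + 12·15.999 = 495.728 g/mol, of which 121.962 g is Mn.
So Mn makes up 121.962/495.728 = 0.2460 of the mass, i.e. 24.60%.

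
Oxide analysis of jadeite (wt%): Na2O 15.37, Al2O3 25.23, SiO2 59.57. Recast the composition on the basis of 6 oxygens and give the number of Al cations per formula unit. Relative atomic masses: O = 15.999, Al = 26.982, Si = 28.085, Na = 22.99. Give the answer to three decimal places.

15.37 wt% Na2O ÷ 61.979 g/mol = 0.24799 mol, giving 0.49598 Na and 0.24799 O.
25.23 wt% Al2O3 ÷ 101.961 g/mol = 0.24745 mol, giving 0.49490 Al and 0.74235 O.
59.57 wt% SiO2 ÷ 60.083 g/mol = 0.99146 mol, giving 0.99146 Si and 1.98292 O.
Oxygen sums to 2.97326; scaling by 6/2.97326 = 2.01799 puts the formula on 6 O.
Al: 0.49490 × 2.01799 = 0.999 atoms per formula unit.

0.999 Al apfu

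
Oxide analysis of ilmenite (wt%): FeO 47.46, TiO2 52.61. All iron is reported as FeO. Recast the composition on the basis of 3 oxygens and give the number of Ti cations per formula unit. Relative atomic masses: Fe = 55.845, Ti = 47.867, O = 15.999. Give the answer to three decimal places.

0.999 Ti apfu

47.46 wt% FeO ÷ 71.844 g/mol = 0.66060 mol, giving 0.66060 Fe and 0.66060 O.
52.61 wt% TiO2 ÷ 79.865 g/mol = 0.65874 mol, giving 0.65874 Ti and 1.31748 O.
Oxygen sums to 1.97808; scaling by 3/1.97808 = 1.51662 puts the formula on 3 O.
Ti: 0.65874 × 1.51662 = 0.999 atoms per formula unit.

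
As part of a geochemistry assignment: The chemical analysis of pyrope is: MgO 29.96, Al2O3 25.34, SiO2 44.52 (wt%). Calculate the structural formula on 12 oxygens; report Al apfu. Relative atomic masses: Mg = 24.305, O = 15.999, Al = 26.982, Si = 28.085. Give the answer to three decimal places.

29.96 wt% MgO ÷ 40.304 g/mol = 0.74335 mol, giving 0.74335 Mg and 0.74335 O.
25.34 wt% Al2O3 ÷ 101.961 g/mol = 0.24853 mol, giving 0.49706 Al and 0.74559 O.
44.52 wt% SiO2 ÷ 60.083 g/mol = 0.74097 mol, giving 0.74097 Si and 1.48194 O.
Oxygen sums to 2.97088; scaling by 12/2.97088 = 4.03921 puts the formula on 12 O.
Al: 0.49706 × 4.03921 = 2.008 atoms per formula unit.

2.008 Al apfu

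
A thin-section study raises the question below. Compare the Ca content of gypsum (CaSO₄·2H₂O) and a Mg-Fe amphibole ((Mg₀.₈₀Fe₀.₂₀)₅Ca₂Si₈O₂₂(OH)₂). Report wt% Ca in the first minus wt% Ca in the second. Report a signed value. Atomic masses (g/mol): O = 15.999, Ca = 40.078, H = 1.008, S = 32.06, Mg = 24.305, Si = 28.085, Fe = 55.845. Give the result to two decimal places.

13.78 percentage points

Ca in CaSO₄·2H₂O: molar mass 172.164 g/mol; 1×40.078 = 40.078 g → 23.28 wt%.
Ca in (Mg₀.₈₀Fe₀.₂₀)₅Ca₂Si₈O₂₂(OH)₂: molar mass 843.893 g/mol; 2×40.078 = 80.156 g → 9.50 wt%.
Difference = 23.28 − 9.50 = 13.78 percentage points.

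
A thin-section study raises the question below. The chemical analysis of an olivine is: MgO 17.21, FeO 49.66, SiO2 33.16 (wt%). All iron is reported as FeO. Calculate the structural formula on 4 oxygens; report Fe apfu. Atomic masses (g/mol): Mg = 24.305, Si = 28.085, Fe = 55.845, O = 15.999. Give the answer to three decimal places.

1.244 Fe apfu

17.21 wt% MgO ÷ 40.304 g/mol = 0.42700 mol, giving 0.42700 Mg and 0.42700 O.
49.66 wt% FeO ÷ 71.844 g/mol = 0.69122 mol, giving 0.69122 Fe and 0.69122 O.
33.16 wt% SiO2 ÷ 60.083 g/mol = 0.55190 mol, giving 0.55190 Si and 1.10380 O.
Oxygen sums to 2.22202; scaling by 4/2.22202 = 1.80016 puts the formula on 4 O.
Fe: 0.69122 × 1.80016 = 1.244 atoms per formula unit.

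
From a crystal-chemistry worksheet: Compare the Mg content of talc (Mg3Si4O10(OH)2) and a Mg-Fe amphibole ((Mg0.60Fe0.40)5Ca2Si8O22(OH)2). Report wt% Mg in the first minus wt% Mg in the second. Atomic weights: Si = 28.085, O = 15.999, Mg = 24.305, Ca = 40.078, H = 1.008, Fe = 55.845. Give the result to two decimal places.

Mg in Mg3Si4O10(OH)2: molar mass 379.259 g/mol; 3×24.305 = 72.915 g → 19.23 wt%.
Mg in (Mg0.60Fe0.40)5Ca2Si8O22(OH)2: molar mass 875.433 g/mol; 3×24.305 = 72.915 g → 8.33 wt%.
Difference = 19.23 − 8.33 = 10.90 percentage points.

10.90 percentage points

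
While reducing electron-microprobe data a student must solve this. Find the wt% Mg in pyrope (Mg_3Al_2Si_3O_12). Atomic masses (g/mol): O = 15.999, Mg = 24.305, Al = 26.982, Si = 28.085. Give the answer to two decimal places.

Formula mass = 3·24.305 + 2·26.982 + 3·28.085 + 12·15.999 = 403.122 g/mol, of which 72.915 g is Mg.
So Mg makes up 72.915/403.122 = 0.1809 of the mass, i.e. 18.09%.

18.09 mass %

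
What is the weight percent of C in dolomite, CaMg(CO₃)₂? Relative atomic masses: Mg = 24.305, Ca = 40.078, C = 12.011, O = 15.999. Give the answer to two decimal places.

Molar mass of CaMg(CO₃)₂: 1*40.078 + 1*24.305 + 2*12.011 + 6*15.999 = 184.399 g/mol.
Mass of C per formula unit: 2 × 12.011 = 24.022 g.
Weight fraction C = 24.022 / 184.399 = 0.1303.

13.03 mass %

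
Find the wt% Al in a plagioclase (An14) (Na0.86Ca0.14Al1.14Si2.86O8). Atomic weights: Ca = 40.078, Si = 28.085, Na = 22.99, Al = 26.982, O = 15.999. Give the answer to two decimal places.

Formula mass = 0.86×22.99 + 0.14×40.078 + 1.14×26.982 + 2.86×28.085 + 8×15.999 = 264.457 g/mol, of which 30.759 g is Al.
So Al makes up 30.759/264.457 = 0.1163 of the mass, i.e. 11.63%.

11.63 weight percent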